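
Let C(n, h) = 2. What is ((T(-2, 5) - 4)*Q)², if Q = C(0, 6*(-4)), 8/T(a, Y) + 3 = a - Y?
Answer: 2304/25 ≈ 92.160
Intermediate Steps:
T(a, Y) = 8/(-3 + a - Y) (T(a, Y) = 8/(-3 + (a - Y)) = 8/(-3 + a - Y))
Q = 2
((T(-2, 5) - 4)*Q)² = ((8/(-3 - 2 - 1*5) - 4)*2)² = ((8/(-3 - 2 - 5) - 4)*2)² = ((8/(-10) - 4)*2)² = ((8*(-⅒) - 4)*2)² = ((-⅘ - 4)*2)² = (-24/5*2)² = (-48/5)² = 2304/25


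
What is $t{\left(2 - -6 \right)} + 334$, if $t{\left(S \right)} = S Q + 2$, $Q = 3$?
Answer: $360$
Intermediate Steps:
$t{\left(S \right)} = 2 + 3 S$ ($t{\left(S \right)} = S 3 + 2 = 3 S + 2 = 2 + 3 S$)
$t{\left(2 - -6 \right)} + 334 = \left(2 + 3 \left(2 - -6\right)\right) + 334 = \left(2 + 3 \left(2 + 6\right)\right) + 334 = \left(2 + 3 \cdot 8\right) + 334 = \left(2 + 24\right) + 334 = 26 + 334 = 360$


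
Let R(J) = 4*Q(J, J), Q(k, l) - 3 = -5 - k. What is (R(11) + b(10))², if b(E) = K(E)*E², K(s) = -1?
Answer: 23104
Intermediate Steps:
Q(k, l) = -2 - k (Q(k, l) = 3 + (-5 - k) = -2 - k)
R(J) = -8 - 4*J (R(J) = 4*(-2 - J) = -8 - 4*J)
b(E) = -E²
(R(11) + b(10))² = ((-8 - 4*11) - 1*10²)² = ((-8 - 44) - 1*100)² = (-52 - 100)² = (-152)² = 23104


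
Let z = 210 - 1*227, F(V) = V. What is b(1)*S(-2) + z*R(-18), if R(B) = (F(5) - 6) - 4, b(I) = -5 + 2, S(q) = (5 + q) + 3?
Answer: 67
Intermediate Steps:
S(q) = 8 + q
b(I) = -3
z = -17 (z = 210 - 227 = -17)
R(B) = -5 (R(B) = (5 - 6) - 4 = -1 - 4 = -5)
b(1)*S(-2) + z*R(-18) = -3*(8 - 2) - 17*(-5) = -3*6 + 85 = -18 + 85 = 67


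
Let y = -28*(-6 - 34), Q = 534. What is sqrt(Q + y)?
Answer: sqrt(1654) ≈ 40.669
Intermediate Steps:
y = 1120 (y = -28*(-40) = 1120)
sqrt(Q + y) = sqrt(534 + 1120) = sqrt(1654)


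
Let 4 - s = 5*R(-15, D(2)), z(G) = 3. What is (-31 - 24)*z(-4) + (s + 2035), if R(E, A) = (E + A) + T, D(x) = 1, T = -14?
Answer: 2014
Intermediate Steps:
R(E, A) = -14 + A + E (R(E, A) = (E + A) - 14 = (A + E) - 14 = -14 + A + E)
s = 144 (s = 4 - 5*(-14 + 1 - 15) = 4 - 5*(-28) = 4 - 1*(-140) = 4 + 140 = 144)
(-31 - 24)*z(-4) + (s + 2035) = (-31 - 24)*3 + (144 + 2035) = -55*3 + 2179 = -165 + 2179 = 2014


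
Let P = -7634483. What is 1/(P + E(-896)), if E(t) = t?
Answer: -1/7635379 ≈ -1.3097e-7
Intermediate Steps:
1/(P + E(-896)) = 1/(-7634483 - 896) = 1/(-7635379) = -1/7635379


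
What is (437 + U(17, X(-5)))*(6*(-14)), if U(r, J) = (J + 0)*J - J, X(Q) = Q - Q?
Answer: -36708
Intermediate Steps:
X(Q) = 0
U(r, J) = J² - J (U(r, J) = J*J - J = J² - J)
(437 + U(17, X(-5)))*(6*(-14)) = (437 + 0*(-1 + 0))*(6*(-14)) = (437 + 0*(-1))*(-84) = (437 + 0)*(-84) = 437*(-84) = -36708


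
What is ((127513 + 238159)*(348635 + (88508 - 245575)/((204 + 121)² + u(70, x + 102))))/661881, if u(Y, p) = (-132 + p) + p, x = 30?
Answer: 4494161857096672/23332849639 ≈ 1.9261e+5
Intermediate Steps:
u(Y, p) = -132 + 2*p
((127513 + 238159)*(348635 + (88508 - 245575)/((204 + 121)² + u(70, x + 102))))/661881 = ((127513 + 238159)*(348635 + (88508 - 245575)/((204 + 121)² + (-132 + 2*(30 + 102)))))/661881 = (365672*(348635 - 157067/(325² + (-132 + 2*132))))*(1/661881) = (365672*(348635 - 157067/(105625 + (-132 + 264))))*(1/661881) = (365672*(348635 - 157067/(105625 + 132)))*(1/661881) = (365672*(348635 - 157067/105757))*(1/661881) = (365672*(36870434628/105757))*(1/661881) = (13482485571290016/105757)*(1/661881) = 4494161857096672/23332849639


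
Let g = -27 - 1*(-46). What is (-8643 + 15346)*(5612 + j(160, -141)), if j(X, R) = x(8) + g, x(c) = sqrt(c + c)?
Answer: 37771405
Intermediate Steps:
x(c) = sqrt(2)*sqrt(c) (x(c) = sqrt(2*c) = sqrt(2)*sqrt(c))
g = 19 (g = -27 + 46 = 19)
j(X, R) = 23 (j(X, R) = sqrt(2)*sqrt(8) + 19 = sqrt(2)*(2*sqrt(2)) + 19 = 4 + 19 = 23)
(-8643 + 15346)*(5612 + j(160, -141)) = (-8643 + 15346)*(5612 + 23) = 6703*5635 = 37771405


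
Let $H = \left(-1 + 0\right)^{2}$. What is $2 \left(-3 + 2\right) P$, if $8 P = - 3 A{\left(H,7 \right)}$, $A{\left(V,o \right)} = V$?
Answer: $\frac{3}{4} \approx 0.75$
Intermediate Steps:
$H = 1$ ($H = \left(-1\right)^{2} = 1$)
$P = - \frac{3}{8}$ ($P = \frac{\left(-3\right) 1}{8} = \frac{1}{8} \left(-3\right) = - \frac{3}{8} \approx -0.375$)
$2 \left(-3 + 2\right) P = 2 \left(-3 + 2\right) \left(- \frac{3}{8}\right) = 2 \left(-1\right) \left(- \frac{3}{8}\right) = \left(-2\right) \left(- \frac{3}{8}\right) = \frac{3}{4}$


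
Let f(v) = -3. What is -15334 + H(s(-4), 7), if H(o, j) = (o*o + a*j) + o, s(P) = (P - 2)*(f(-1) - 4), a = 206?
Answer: -12086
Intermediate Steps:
s(P) = 14 - 7*P (s(P) = (P - 2)*(-3 - 4) = (-2 + P)*(-7) = 14 - 7*P)
H(o, j) = o + o² + 206*j (H(o, j) = (o*o + 206*j) + o = (o² + 206*j) + o = o + o² + 206*j)
-15334 + H(s(-4), 7) = -15334 + ((14 - 7*(-4)) + (14 - 7*(-4))² + 206*7) = -15334 + ((14 + 28) + (14 + 28)² + 1442) = -15334 + (42 + 42² + 1442) = -15334 + (42 + 1764 + 1442) = -15334 + 3248 = -12086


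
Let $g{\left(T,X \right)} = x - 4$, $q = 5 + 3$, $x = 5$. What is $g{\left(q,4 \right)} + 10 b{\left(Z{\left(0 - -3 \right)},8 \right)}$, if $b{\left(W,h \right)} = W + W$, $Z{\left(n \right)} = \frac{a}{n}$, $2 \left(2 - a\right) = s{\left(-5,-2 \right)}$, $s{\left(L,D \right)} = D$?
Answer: $21$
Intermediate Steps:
$a = 3$ ($a = 2 - -1 = 2 + 1 = 3$)
$Z{\left(n \right)} = \frac{3}{n}$
$q = 8$
$b{\left(W,h \right)} = 2 W$
$g{\left(T,X \right)} = 1$ ($g{\left(T,X \right)} = 5 - 4 = 1$)
$g{\left(q,4 \right)} + 10 b{\left(Z{\left(0 - -3 \right)},8 \right)} = 1 + 10 \cdot 2 \frac{3}{0 - -3} = 1 + 10 \cdot 2 \frac{3}{0 + 3} = 1 + 10 \cdot 2 \cdot \frac{3}{3} = 1 + 10 \cdot 2 \cdot 3 \cdot \frac{1}{3} = 1 + 10 \cdot 2 \cdot 1 = 1 + 10 \cdot 2 = 1 + 20 = 21$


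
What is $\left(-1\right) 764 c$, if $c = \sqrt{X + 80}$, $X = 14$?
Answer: $- 764 \sqrt{94} \approx -7407.3$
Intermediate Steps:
$c = \sqrt{94}$ ($c = \sqrt{14 + 80} = \sqrt{94} \approx 9.6954$)
$\left(-1\right) 764 c = \left(-1\right) 764 \sqrt{94} = - 764 \sqrt{94}$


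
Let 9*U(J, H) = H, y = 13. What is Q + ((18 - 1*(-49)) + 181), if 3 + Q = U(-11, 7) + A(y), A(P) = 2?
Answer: 2230/9 ≈ 247.78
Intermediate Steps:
U(J, H) = H/9
Q = -2/9 (Q = -3 + ((⅑)*7 + 2) = -3 + (7/9 + 2) = -3 + 25/9 = -2/9 ≈ -0.22222)
Q + ((18 - 1*(-49)) + 181) = -2/9 + ((18 - 1*(-49)) + 181) = -2/9 + ((18 + 49) + 181) = -2/9 + (67 + 181) = -2/9 + 248 = 2230/9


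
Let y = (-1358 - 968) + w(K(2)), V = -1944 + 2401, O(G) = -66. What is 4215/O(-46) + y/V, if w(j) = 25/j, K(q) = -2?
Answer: -346766/5027 ≈ -68.981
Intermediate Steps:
V = 457
y = -4677/2 (y = (-1358 - 968) + 25/(-2) = -2326 + 25*(-½) = -2326 - 25/2 = -4677/2 ≈ -2338.5)
4215/O(-46) + y/V = 4215/(-66) - 4677/2/457 = 4215*(-1/66) - 4677/2*1/457 = -1405/22 - 4677/914 = -346766/5027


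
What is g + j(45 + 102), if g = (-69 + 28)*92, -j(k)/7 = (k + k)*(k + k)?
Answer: -608824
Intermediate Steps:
j(k) = -28*k² (j(k) = -7*(k + k)*(k + k) = -7*2*k*2*k = -28*k²)
g = -3772 (g = -41*92 = -3772)
g + j(45 + 102) = -3772 - 28*(45 + 102)² = -3772 - 28*147² = -3772 - 28*21609 = -3772 - 605052 = -608824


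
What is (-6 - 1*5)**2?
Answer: 121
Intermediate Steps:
(-6 - 1*5)**2 = (-6 - 5)**2 = (-11)**2 = 121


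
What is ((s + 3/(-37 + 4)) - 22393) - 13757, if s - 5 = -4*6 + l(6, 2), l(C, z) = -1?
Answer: -397871/11 ≈ -36170.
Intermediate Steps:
s = -20 (s = 5 + (-4*6 - 1) = 5 + (-24 - 1) = 5 - 25 = -20)
((s + 3/(-37 + 4)) - 22393) - 13757 = ((-20 + 3/(-37 + 4)) - 22393) - 13757 = ((-20 + 3/(-33)) - 22393) - 13757 = ((-20 - 1/33*3) - 22393) - 13757 = ((-20 - 1/11) - 22393) - 13757 = (-221/11 - 22393) - 13757 = -246544/11 - 13757 = -397871/11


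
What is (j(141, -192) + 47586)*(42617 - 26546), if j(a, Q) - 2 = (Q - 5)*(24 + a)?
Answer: 242398893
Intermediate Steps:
j(a, Q) = 2 + (-5 + Q)*(24 + a) (j(a, Q) = 2 + (Q - 5)*(24 + a) = 2 + (-5 + Q)*(24 + a))
(j(141, -192) + 47586)*(42617 - 26546) = ((-118 - 5*141 + 24*(-192) - 192*141) + 47586)*(42617 - 26546) = ((-118 - 705 - 4608 - 27072) + 47586)*16071 = (-32503 + 47586)*16071 = 15083*16071 = 242398893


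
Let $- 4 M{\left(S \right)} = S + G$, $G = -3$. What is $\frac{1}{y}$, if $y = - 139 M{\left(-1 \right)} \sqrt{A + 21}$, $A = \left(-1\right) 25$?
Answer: $\frac{i}{278} \approx 0.0035971 i$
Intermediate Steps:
$M{\left(S \right)} = \frac{3}{4} - \frac{S}{4}$ ($M{\left(S \right)} = - \frac{S - 3}{4} = - \frac{-3 + S}{4} = \frac{3}{4} - \frac{S}{4}$)
$A = -25$
$y = - 278 i$ ($y = - 139 \left(\frac{3}{4} - - \frac{1}{4}\right) \sqrt{-25 + 21} = - 139 \left(\frac{3}{4} + \frac{1}{4}\right) \sqrt{-4} = \left(-139\right) 1 \cdot 2 i = - 139 \cdot 2 i = - 278 i \approx - 278.0 i$)
$\frac{1}{y} = \frac{1}{\left(-278\right) i} = \frac{i}{278}$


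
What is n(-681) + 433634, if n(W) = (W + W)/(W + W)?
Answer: 433635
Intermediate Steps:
n(W) = 1 (n(W) = (2*W)/((2*W)) = (2*W)*(1/(2*W)) = 1)
n(-681) + 433634 = 1 + 433634 = 433635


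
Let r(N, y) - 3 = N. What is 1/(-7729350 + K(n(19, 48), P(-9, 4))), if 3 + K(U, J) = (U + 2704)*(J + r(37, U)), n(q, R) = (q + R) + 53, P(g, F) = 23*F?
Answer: -1/7356585 ≈ -1.3593e-7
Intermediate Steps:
r(N, y) = 3 + N
n(q, R) = 53 + R + q (n(q, R) = (R + q) + 53 = 53 + R + q)
K(U, J) = -3 + (40 + J)*(2704 + U) (K(U, J) = -3 + (U + 2704)*(J + (3 + 37)) = -3 + (2704 + U)*(J + 40) = -3 + (2704 + U)*(40 + J) = -3 + (40 + J)*(2704 + U))
1/(-7729350 + K(n(19, 48), P(-9, 4))) = 1/(-7729350 + (108157 + 40*(53 + 48 + 19) + 2704*(23*4) + (23*4)*(53 + 48 + 19))) = 1/(-7729350 + (108157 + 40*120 + 2704*92 + 92*120)) = 1/(-7729350 + (108157 + 4800 + 248768 + 11040)) = 1/(-7729350 + 372765) = 1/(-7356585) = -1/7356585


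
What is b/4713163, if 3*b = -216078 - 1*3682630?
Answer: -3898708/14139489 ≈ -0.27573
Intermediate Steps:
b = -3898708/3 (b = (-216078 - 1*3682630)/3 = (-216078 - 3682630)/3 = (1/3)*(-3898708) = -3898708/3 ≈ -1.2996e+6)
b/4713163 = -3898708/3/4713163 = -3898708/3*1/4713163 = -3898708/14139489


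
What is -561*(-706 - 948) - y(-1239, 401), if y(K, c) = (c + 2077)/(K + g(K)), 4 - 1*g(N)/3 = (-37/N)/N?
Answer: 291296462917017/313932226 ≈ 9.2790e+5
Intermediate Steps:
g(N) = 12 + 111/N² (g(N) = 12 - 3*(-37/N)/N = 12 - (-111)/N² = 12 + 111/N²)
y(K, c) = (2077 + c)/(12 + K + 111/K²) (y(K, c) = (c + 2077)/(K + (12 + 111/K²)) = (2077 + c)/(12 + K + 111/K²))
-561*(-706 - 948) - y(-1239, 401) = -561*(-706 - 948) - (-1239)²*(2077 + 401)/(111 + (-1239)³ + 12*(-1239)²) = -561*(-1654) - 1535121*2478/(111 - 1902014919 + 12*1535121) = 927894 - 1535121*2478/(111 - 1902014919 + 18421452) = 927894 - 1535121*2478/(-1883593356) = 927894 - 1535121*(-1)*2478/1883593356 = 927894 - 1*(-634004973/313932226) = 927894 + 634004973/313932226 = 291296462917017/313932226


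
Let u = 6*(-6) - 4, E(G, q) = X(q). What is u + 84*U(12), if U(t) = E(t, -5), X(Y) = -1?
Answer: -124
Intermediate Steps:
E(G, q) = -1
U(t) = -1
u = -40 (u = -36 - 4 = -40)
u + 84*U(12) = -40 + 84*(-1) = -40 - 84 = -124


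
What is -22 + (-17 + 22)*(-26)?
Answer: -152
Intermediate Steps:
-22 + (-17 + 22)*(-26) = -22 + 5*(-26) = -22 - 130 = -152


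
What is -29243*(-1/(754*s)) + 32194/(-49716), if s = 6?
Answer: 109016611/18742932 ≈ 5.8164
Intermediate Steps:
-29243*(-1/(754*s)) + 32194/(-49716) = -29243/(6*(-754)) + 32194/(-49716) = -29243/(-4524) + 32194*(-1/49716) = -29243*(-1/4524) - 16097/24858 = 29243/4524 - 16097/24858 = 109016611/18742932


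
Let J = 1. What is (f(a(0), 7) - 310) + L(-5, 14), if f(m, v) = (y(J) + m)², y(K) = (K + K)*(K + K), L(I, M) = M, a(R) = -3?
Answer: -295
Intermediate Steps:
y(K) = 4*K² (y(K) = (2*K)*(2*K) = 4*K²)
f(m, v) = (4 + m)² (f(m, v) = (4*1² + m)² = (4*1 + m)² = (4 + m)²)
(f(a(0), 7) - 310) + L(-5, 14) = ((4 - 3)² - 310) + 14 = (1² - 310) + 14 = (1 - 310) + 14 = -309 + 14 = -295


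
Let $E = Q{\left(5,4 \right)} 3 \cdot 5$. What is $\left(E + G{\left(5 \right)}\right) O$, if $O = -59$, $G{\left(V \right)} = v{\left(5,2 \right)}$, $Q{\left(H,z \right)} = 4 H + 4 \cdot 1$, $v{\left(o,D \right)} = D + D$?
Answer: $-21476$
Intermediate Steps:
$v{\left(o,D \right)} = 2 D$
$Q{\left(H,z \right)} = 4 + 4 H$ ($Q{\left(H,z \right)} = 4 H + 4 = 4 + 4 H$)
$G{\left(V \right)} = 4$ ($G{\left(V \right)} = 2 \cdot 2 = 4$)
$E = 360$ ($E = \left(4 + 4 \cdot 5\right) 3 \cdot 5 = \left(4 + 20\right) 3 \cdot 5 = 24 \cdot 3 \cdot 5 = 72 \cdot 5 = 360$)
$\left(E + G{\left(5 \right)}\right) O = \left(360 + 4\right) \left(-59\right) = 364 \left(-59\right) = -21476$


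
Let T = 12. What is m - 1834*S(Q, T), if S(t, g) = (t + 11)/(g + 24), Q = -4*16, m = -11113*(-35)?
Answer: 7049791/18 ≈ 3.9166e+5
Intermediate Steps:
m = 388955
Q = -64
S(t, g) = (11 + t)/(24 + g)
m - 1834*S(Q, T) = 388955 - 1834*(11 - 64)/(24 + 12) = 388955 - 1834*-53/36 = 388955 - 1834*(1/36)*(-53) = 388955 - 1834*(-53)/36 = 388955 - 1*(-48601/18) = 388955 + 48601/18 = 7049791/18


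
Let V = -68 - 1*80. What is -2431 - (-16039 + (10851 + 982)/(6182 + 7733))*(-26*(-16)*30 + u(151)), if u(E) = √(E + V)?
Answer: 557027681119/2783 + 223170852*√3/13915 ≈ 2.0018e+8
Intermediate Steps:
V = -148 (V = -68 - 80 = -148)
u(E) = √(-148 + E) (u(E) = √(E - 148) = √(-148 + E))
-2431 - (-16039 + (10851 + 982)/(6182 + 7733))*(-26*(-16)*30 + u(151)) = -2431 - (-16039 + (10851 + 982)/(6182 + 7733))*(-26*(-16)*30 + √(-148 + 151)) = -2431 - (-16039 + 11833/13915)*(416*30 + √3) = -2431 - (-16039 + 11833*(1/13915))*(12480 + √3) = -2431 - (-16039 + 11833/13915)*(12480 + √3) = -2431 - (-223170852)*(12480 + √3)/13915 = -2431 - (-557034446592/2783 - 223170852*√3/13915) = -2431 + (557034446592/2783 + 223170852*√3/13915) = 557027681119/2783 + 223170852*√3/13915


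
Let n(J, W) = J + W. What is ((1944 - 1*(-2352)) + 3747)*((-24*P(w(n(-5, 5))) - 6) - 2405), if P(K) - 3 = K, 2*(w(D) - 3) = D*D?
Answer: -20549865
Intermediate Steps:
w(D) = 3 + D²/2 (w(D) = 3 + (D*D)/2 = 3 + D²/2)
P(K) = 3 + K
((1944 - 1*(-2352)) + 3747)*((-24*P(w(n(-5, 5))) - 6) - 2405) = ((1944 - 1*(-2352)) + 3747)*((-24*(3 + (3 + (-5 + 5)²/2)) - 6) - 2405) = ((1944 + 2352) + 3747)*((-24*(3 + (3 + (½)*0²)) - 6) - 2405) = (4296 + 3747)*((-24*(3 + (3 + (½)*0)) - 6) - 2405) = 8043*((-24*(3 + (3 + 0)) - 6) - 2405) = 8043*((-24*(3 + 3) - 6) - 2405) = 8043*((-24*6 - 6) - 2405) = 8043*((-144 - 6) - 2405) = 8043*(-150 - 2405) = 8043*(-2555) = -20549865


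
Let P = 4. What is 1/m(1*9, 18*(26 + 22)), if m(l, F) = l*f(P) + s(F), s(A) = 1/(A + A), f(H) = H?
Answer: 1728/62209 ≈ 0.027777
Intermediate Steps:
s(A) = 1/(2*A)
m(l, F) = 1/(2*F) + 4*l (m(l, F) = l*4 + 1/(2*F) = 4*l + 1/(2*F) = 1/(2*F) + 4*l)
1/m(1*9, 18*(26 + 22)) = 1/(1/(2*((18*(26 + 22)))) + 4*(1*9)) = 1/(1/(2*((18*48))) + 4*9) = 1/((½)/864 + 36) = 1/((½)*(1/864) + 36) = 1/(1/1728 + 36) = 1/(62209/1728) = 1728/62209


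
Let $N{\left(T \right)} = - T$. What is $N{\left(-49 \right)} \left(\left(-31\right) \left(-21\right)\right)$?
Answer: $31899$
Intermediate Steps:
$N{\left(-49 \right)} \left(\left(-31\right) \left(-21\right)\right) = \left(-1\right) \left(-49\right) \left(\left(-31\right) \left(-21\right)\right) = 49 \cdot 651 = 31899$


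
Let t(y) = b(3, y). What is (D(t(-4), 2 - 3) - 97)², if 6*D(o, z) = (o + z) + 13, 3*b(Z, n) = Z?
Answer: 323761/36 ≈ 8993.4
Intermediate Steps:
b(Z, n) = Z/3
t(y) = 1 (t(y) = (⅓)*3 = 1)
D(o, z) = 13/6 + o/6 + z/6 (D(o, z) = ((o + z) + 13)/6 = (13 + o + z)/6 = 13/6 + o/6 + z/6)
(D(t(-4), 2 - 3) - 97)² = ((13/6 + (⅙)*1 + (2 - 3)/6) - 97)² = ((13/6 + ⅙ + (⅙)*(-1)) - 97)² = ((13/6 + ⅙ - ⅙) - 97)² = (13/6 - 97)² = (-569/6)² = 323761/36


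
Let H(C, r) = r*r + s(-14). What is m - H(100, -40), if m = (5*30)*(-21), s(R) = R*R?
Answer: -4946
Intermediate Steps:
s(R) = R²
H(C, r) = 196 + r² (H(C, r) = r*r + (-14)² = r² + 196 = 196 + r²)
m = -3150 (m = 150*(-21) = -3150)
m - H(100, -40) = -3150 - (196 + (-40)²) = -3150 - (196 + 1600) = -3150 - 1*1796 = -3150 - 1796 = -4946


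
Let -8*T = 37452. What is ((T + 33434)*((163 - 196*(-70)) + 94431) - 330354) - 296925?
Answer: 3113671006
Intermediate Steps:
T = -9363/2 (T = -⅛*37452 = -9363/2 ≈ -4681.5)
((T + 33434)*((163 - 196*(-70)) + 94431) - 330354) - 296925 = ((-9363/2 + 33434)*((163 - 196*(-70)) + 94431) - 330354) - 296925 = (57505*((163 + 13720) + 94431)/2 - 330354) - 296925 = (57505*(13883 + 94431)/2 - 330354) - 296925 = ((57505/2)*108314 - 330354) - 296925 = (3114298285 - 330354) - 296925 = 3113967931 - 296925 = 3113671006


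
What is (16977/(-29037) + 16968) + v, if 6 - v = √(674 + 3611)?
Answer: 164285687/9679 - √4285 ≈ 16908.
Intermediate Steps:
v = 6 - √4285 (v = 6 - √(674 + 3611) = 6 - √4285 ≈ -59.460)
(16977/(-29037) + 16968) + v = (16977/(-29037) + 16968) + (6 - √4285) = (16977*(-1/29037) + 16968) + (6 - √4285) = (-5659/9679 + 16968) + (6 - √4285) = 164227613/9679 + (6 - √4285) = 164285687/9679 - √4285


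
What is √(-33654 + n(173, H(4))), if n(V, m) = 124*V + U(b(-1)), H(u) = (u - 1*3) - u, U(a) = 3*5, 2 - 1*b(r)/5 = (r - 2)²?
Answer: I*√12187 ≈ 110.39*I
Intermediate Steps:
b(r) = 10 - 5*(-2 + r)² (b(r) = 10 - 5*(r - 2)² = 10 - 5*(-2 + r)²)
U(a) = 15
H(u) = -3 (H(u) = (u - 3) - u = (-3 + u) - u = -3)
n(V, m) = 15 + 124*V (n(V, m) = 124*V + 15 = 15 + 124*V)
√(-33654 + n(173, H(4))) = √(-33654 + (15 + 124*173)) = √(-33654 + (15 + 21452)) = √(-33654 + 21467) = √(-12187) = I*√12187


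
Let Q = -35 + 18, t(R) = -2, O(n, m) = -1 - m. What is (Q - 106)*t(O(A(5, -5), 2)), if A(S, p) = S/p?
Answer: 246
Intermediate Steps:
Q = -17
(Q - 106)*t(O(A(5, -5), 2)) = (-17 - 106)*(-2) = -123*(-2) = 246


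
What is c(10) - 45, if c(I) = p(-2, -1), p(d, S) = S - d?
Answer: -44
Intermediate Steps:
c(I) = 1 (c(I) = -1 - 1*(-2) = -1 + 2 = 1)
c(10) - 45 = 1 - 45 = -44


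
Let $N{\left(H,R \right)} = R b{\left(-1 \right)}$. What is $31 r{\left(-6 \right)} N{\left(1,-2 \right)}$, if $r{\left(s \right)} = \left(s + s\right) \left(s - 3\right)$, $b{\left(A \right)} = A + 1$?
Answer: $0$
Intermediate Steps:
$b{\left(A \right)} = 1 + A$
$r{\left(s \right)} = 2 s \left(-3 + s\right)$
$N{\left(H,R \right)} = 0$ ($N{\left(H,R \right)} = R \left(1 - 1\right) = R 0 = 0$)
$31 r{\left(-6 \right)} N{\left(1,-2 \right)} = 31 \cdot 2 \left(-6\right) \left(-3 - 6\right) 0 = 31 \cdot 2 \left(-6\right) \left(-9\right) 0 = 31 \cdot 108 \cdot 0 = 3348 \cdot 0 = 0$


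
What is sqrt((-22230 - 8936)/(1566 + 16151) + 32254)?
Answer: 6*sqrt(281214535294)/17717 ≈ 179.59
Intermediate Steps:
sqrt((-22230 - 8936)/(1566 + 16151) + 32254) = sqrt(-31166/17717 + 32254) = sqrt(571412952/17717) = 6*sqrt(281214535294)/17717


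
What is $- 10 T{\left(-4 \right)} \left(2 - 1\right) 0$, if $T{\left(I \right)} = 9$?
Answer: $0$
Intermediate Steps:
$- 10 T{\left(-4 \right)} \left(2 - 1\right) 0 = \left(-10\right) 9 \left(2 - 1\right) 0 = - 90 \cdot 1 \cdot 0 = \left(-90\right) 0 = 0$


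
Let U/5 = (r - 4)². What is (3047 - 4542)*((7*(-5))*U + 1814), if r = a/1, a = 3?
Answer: -2450305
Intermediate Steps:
r = 3 (r = 3/1 = 3*1 = 3)
U = 5 (U = 5*(3 - 4)² = 5*(-1)² = 5*1 = 5)
(3047 - 4542)*((7*(-5))*U + 1814) = (3047 - 4542)*((7*(-5))*5 + 1814) = -1495*(-35*5 + 1814) = -1495*(-175 + 1814) = -1495*1639 = -2450305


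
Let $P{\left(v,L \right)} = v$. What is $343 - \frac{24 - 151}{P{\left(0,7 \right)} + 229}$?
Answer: $\frac{78674}{229} \approx 343.55$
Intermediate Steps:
$343 - \frac{24 - 151}{P{\left(0,7 \right)} + 229} = 343 - \frac{24 - 151}{0 + 229} = 343 - \frac{24 - 151}{229} = 343 - \left(-127\right) \frac{1}{229} = 343 - - \frac{127}{229} = 343 + \frac{127}{229} = \frac{78674}{229}$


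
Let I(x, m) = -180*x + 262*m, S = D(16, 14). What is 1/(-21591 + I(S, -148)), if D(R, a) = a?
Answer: -1/62887 ≈ -1.5902e-5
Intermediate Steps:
S = 14
1/(-21591 + I(S, -148)) = 1/(-21591 + (-180*14 + 262*(-148))) = 1/(-21591 + (-2520 - 38776)) = 1/(-21591 - 41296) = 1/(-62887) = -1/62887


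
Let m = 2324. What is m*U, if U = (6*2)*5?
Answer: 139440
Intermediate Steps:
U = 60 (U = 12*5 = 60)
m*U = 2324*60 = 139440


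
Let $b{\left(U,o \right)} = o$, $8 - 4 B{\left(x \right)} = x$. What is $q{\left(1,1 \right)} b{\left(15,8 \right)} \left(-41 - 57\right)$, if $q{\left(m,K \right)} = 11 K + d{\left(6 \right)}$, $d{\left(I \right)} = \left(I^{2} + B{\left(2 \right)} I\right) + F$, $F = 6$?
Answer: $-48608$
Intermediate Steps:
$B{\left(x \right)} = 2 - \frac{x}{4}$
$d{\left(I \right)} = 6 + I^{2} + \frac{3 I}{2}$ ($d{\left(I \right)} = \left(I^{2} + \left(2 - \frac{1}{2}\right) I\right) + 6 = \left(I^{2} + \frac{3 I}{2}\right) + 6 = 6 + I^{2} + \frac{3 I}{2}$)
$q{\left(m,K \right)} = 51 + 11 K$ ($q{\left(m,K \right)} = 11 K + \left(6 + 6^{2} + \frac{3}{2} \cdot 6\right) = 11 K + \left(6 + 36 + 9\right) = 11 K + 51 = 51 + 11 K$)
$q{\left(1,1 \right)} b{\left(15,8 \right)} \left(-41 - 57\right) = \left(51 + 11 \cdot 1\right) 8 \left(-41 - 57\right) = \left(51 + 11\right) 8 \left(-41 - 57\right) = 62 \cdot 8 \left(-98\right) = 496 \left(-98\right) = -48608$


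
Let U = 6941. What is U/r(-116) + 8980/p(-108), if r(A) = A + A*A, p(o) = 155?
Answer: 24173811/413540 ≈ 58.456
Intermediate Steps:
r(A) = A + A**2
U/r(-116) + 8980/p(-108) = 6941/((-116*(1 - 116))) + 8980/155 = 6941/((-116*(-115))) + 8980*(1/155) = 6941/13340 + 1796/31 = 24173811/413540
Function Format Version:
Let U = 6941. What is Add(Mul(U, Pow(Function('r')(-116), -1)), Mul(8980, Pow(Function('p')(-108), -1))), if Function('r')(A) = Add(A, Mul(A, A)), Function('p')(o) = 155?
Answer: Rational(24173811, 413540) ≈ 58.456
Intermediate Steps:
Function('r')(A) = Add(A, Pow(A, 2))
Add(Mul(U, Pow(Function('r')(-116), -1)), Mul(8980, Pow(Function('p')(-108), -1))) = Add(Mul(6941, Pow(Mul(-116, Add(1, -116)), -1)), Mul(8980, Pow(155, -1))) = Add(Mul(6941, Pow(Mul(-116, -115), -1)), Mul(8980, Rational(1, 155))) = Add(Mul(6941, Pow(13340, -1)), Rational(1796, 31)) = Add(Mul(6941, Rational(1, 13340)), Rational(1796, 31)) = Add(Rational(6941, 13340), Rational(1796, 31)) = Rational(24173811, 413540)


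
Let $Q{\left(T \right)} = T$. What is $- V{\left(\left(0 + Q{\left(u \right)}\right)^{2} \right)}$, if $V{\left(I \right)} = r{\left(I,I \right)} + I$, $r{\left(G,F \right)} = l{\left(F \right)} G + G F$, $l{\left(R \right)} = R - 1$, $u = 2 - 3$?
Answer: $-2$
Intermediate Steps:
$u = -1$
$l{\left(R \right)} = -1 + R$
$r{\left(G,F \right)} = F G + G \left(-1 + F\right)$ ($r{\left(G,F \right)} = \left(-1 + F\right) G + G F = G \left(-1 + F\right) + F G = F G + G \left(-1 + F\right)$)
$V{\left(I \right)} = I + I \left(-1 + 2 I\right)$ ($V{\left(I \right)} = I \left(-1 + 2 I\right) + I = I + I \left(-1 + 2 I\right)$)
$- V{\left(\left(0 + Q{\left(u \right)}\right)^{2} \right)} = - 2 \left(\left(0 - 1\right)^{2}\right)^{2} = - 2 \left(\left(-1\right)^{2}\right)^{2} = - 2 \cdot 1^{2} = - 2 \cdot 1 = \left(-1\right) 2 = -2$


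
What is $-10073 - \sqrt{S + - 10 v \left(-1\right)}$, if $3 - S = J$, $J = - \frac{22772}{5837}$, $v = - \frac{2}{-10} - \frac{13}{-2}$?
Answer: $-10073 - \frac{\sqrt{2517859994}}{5837} \approx -10082.0$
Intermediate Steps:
$v = \frac{67}{10}$ ($v = \left(-2\right) \left(- \frac{1}{10}\right) - - \frac{13}{2} = \frac{1}{5} + \frac{13}{2} = \frac{67}{10} \approx 6.7$)
$J = - \frac{22772}{5837}$ ($J = \left(-22772\right) \frac{1}{5837} = - \frac{22772}{5837} \approx -3.9013$)
$S = \frac{40283}{5837}$ ($S = 3 - - \frac{22772}{5837} = 3 + \frac{22772}{5837} = \frac{40283}{5837} \approx 6.9013$)
$-10073 - \sqrt{S + - 10 v \left(-1\right)} = -10073 - \sqrt{\frac{40283}{5837} + \left(-10\right) \frac{67}{10} \left(-1\right)} = -10073 - \sqrt{\frac{40283}{5837} - -67} = -10073 - \sqrt{\frac{40283}{5837} + 67} = -10073 - \sqrt{\frac{431362}{5837}} = -10073 - \frac{\sqrt{2517859994}}{5837}$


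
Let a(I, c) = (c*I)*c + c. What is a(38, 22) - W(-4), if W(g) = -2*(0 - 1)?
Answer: 18412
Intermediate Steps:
a(I, c) = c + I*c**2 (a(I, c) = (I*c)*c + c = I*c**2 + c = c + I*c**2)
W(g) = 2 (W(g) = -2*(-1) = 2)
a(38, 22) - W(-4) = 22*(1 + 38*22) - 1*2 = 22*(1 + 836) - 2 = 22*837 - 2 = 18414 - 2 = 18412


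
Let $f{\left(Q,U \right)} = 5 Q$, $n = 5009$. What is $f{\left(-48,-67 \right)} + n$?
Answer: $4769$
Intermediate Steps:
$f{\left(-48,-67 \right)} + n = 5 \left(-48\right) + 5009 = -240 + 5009 = 4769$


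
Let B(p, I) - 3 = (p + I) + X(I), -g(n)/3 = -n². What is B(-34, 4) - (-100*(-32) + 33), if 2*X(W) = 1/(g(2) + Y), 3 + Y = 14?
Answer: -149959/46 ≈ -3260.0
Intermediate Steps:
Y = 11 (Y = -3 + 14 = 11)
g(n) = 3*n² (g(n) = -(-3)*n² = 3*n²)
X(W) = 1/46 (X(W) = 1/(2*(3*2² + 11)) = 1/(2*(3*4 + 11)) = 1/(2*(12 + 11)) = (½)/23 = (½)*(1/23) = 1/46)
B(p, I) = 139/46 + I + p (B(p, I) = 3 + ((p + I) + 1/46) = 3 + ((I + p) + 1/46) = 3 + (1/46 + I + p) = 139/46 + I + p)
B(-34, 4) - (-100*(-32) + 33) = (139/46 + 4 - 34) - (-100*(-32) + 33) = -1241/46 - (3200 + 33) = -1241/46 - 1*3233 = -1241/46 - 3233 = -149959/46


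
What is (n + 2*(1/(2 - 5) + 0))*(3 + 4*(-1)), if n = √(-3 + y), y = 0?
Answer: ⅔ - I*√3 ≈ 0.66667 - 1.732*I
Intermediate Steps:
n = I*√3 (n = √(-3 + 0) = √(-3) = I*√3 ≈ 1.732*I)
(n + 2*(1/(2 - 5) + 0))*(3 + 4*(-1)) = (I*√3 + 2*(1/(2 - 5) + 0))*(3 + 4*(-1)) = (I*√3 + 2*(1/(-3) + 0))*(3 - 4) = (I*√3 + 2*(-⅓ + 0))*(-1) = (I*√3 + 2*(-⅓))*(-1) = (I*√3 - ⅔)*(-1) = (-⅔ + I*√3)*(-1) = ⅔ - I*√3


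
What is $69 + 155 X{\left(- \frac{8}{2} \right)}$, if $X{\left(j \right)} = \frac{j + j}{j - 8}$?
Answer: $\frac{517}{3} \approx 172.33$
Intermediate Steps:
$X{\left(j \right)} = \frac{2 j}{-8 + j}$
$69 + 155 X{\left(- \frac{8}{2} \right)} = 69 + 155 \frac{2 \left(- \frac{8}{2}\right)}{-8 - \frac{8}{2}} = 69 + 155 \frac{2 \left(\left(-8\right) \frac{1}{2}\right)}{-8 - 4} = 69 + 155 \cdot 2 \left(-4\right) \frac{1}{-8 - 4} = 69 + 155 \cdot 2 \left(-4\right) \frac{1}{-12} = 69 + 155 \cdot 2 \left(-4\right) \left(- \frac{1}{12}\right) = 69 + 155 \cdot \frac{2}{3} = 69 + \frac{310}{3} = \frac{517}{3}$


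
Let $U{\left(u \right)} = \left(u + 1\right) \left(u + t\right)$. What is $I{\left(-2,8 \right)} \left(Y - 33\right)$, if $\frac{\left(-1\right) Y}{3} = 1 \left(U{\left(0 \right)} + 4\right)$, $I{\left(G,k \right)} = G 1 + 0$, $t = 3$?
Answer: $108$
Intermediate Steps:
$U{\left(u \right)} = \left(1 + u\right) \left(3 + u\right)$ ($U{\left(u \right)} = \left(u + 1\right) \left(u + 3\right) = \left(1 + u\right) \left(3 + u\right)$)
$I{\left(G,k \right)} = G$ ($I{\left(G,k \right)} = G + 0 = G$)
$Y = -21$ ($Y = - 3 \cdot 1 \left(\left(3 + 0^{2} + 4 \cdot 0\right) + 4\right) = - 3 \cdot 1 \left(\left(3 + 0 + 0\right) + 4\right) = - 3 \cdot 1 \left(3 + 4\right) = - 3 \cdot 1 \cdot 7 = \left(-3\right) 7 = -21$)
$I{\left(-2,8 \right)} \left(Y - 33\right) = - 2 \left(-21 - 33\right) = \left(-2\right) \left(-54\right) = 108$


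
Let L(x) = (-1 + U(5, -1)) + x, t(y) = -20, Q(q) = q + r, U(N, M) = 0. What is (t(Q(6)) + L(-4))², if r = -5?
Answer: 625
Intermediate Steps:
Q(q) = -5 + q (Q(q) = q - 5 = -5 + q)
L(x) = -1 + x (L(x) = (-1 + 0) + x = -1 + x)
(t(Q(6)) + L(-4))² = (-20 + (-1 - 4))² = (-20 - 5)² = (-25)² = 625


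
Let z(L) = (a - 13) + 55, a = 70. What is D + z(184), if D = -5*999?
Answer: -4883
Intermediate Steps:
z(L) = 112 (z(L) = (70 - 13) + 55 = 57 + 55 = 112)
D = -4995
D + z(184) = -4995 + 112 = -4883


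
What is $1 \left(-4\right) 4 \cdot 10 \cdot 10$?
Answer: $-1600$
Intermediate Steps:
$1 \left(-4\right) 4 \cdot 10 \cdot 10 = \left(-4\right) 4 \cdot 10 \cdot 10 = \left(-16\right) 10 \cdot 10 = \left(-160\right) 10 = -1600$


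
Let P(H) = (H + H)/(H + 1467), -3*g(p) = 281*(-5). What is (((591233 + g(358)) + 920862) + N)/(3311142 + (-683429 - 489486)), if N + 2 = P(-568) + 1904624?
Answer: 9216145436/5766798219 ≈ 1.5981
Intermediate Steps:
g(p) = 1405/3 (g(p) = -281*(-5)/3 = -⅓*(-1405) = 1405/3)
P(H) = 2*H/(1467 + H) (P(H) = (2*H)/(1467 + H) = 2*H/(1467 + H))
N = 1712254042/899 (N = -2 + (2*(-568)/(1467 - 568) + 1904624) = -2 + (2*(-568)/899 + 1904624) = -2 + (2*(-568)*(1/899) + 1904624) = -2 + (-1136/899 + 1904624) = -2 + 1712255840/899 = 1712254042/899 ≈ 1.9046e+6)
(((591233 + g(358)) + 920862) + N)/(3311142 + (-683429 - 489486)) = (((591233 + 1405/3) + 920862) + 1712254042/899)/(3311142 + (-683429 - 489486)) = ((1775104/3 + 920862) + 1712254042/899)/(3311142 - 1172915) = (4537690/3 + 1712254042/899)/2138227 = (9216145436/2697)*(1/2138227) = 9216145436/5766798219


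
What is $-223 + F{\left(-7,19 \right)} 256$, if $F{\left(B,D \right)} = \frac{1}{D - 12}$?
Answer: $- \frac{1305}{7} \approx -186.43$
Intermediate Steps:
$F{\left(B,D \right)} = \frac{1}{-12 + D}$
$-223 + F{\left(-7,19 \right)} 256 = -223 + \frac{1}{-12 + 19} \cdot 256 = -223 + \frac{1}{7} \cdot 256 = -223 + \frac{256}{7} = - \frac{1305}{7}$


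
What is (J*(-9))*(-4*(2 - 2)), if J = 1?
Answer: 0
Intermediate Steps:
(J*(-9))*(-4*(2 - 2)) = (1*(-9))*(-4*(2 - 2)) = -(-36)*0 = -9*0 = 0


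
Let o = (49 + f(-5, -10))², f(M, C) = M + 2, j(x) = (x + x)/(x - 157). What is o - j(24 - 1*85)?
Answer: 230583/109 ≈ 2115.4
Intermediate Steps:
j(x) = 2*x/(-157 + x) (j(x) = (2*x)/(-157 + x) = 2*x/(-157 + x))
f(M, C) = 2 + M
o = 2116 (o = (49 + (2 - 5))² = (49 - 3)² = 46² = 2116)
o - j(24 - 1*85) = 2116 - 2*(24 - 1*85)/(-157 + (24 - 1*85)) = 2116 - 2*(24 - 85)/(-157 + (24 - 85)) = 2116 - 2*(-61)/(-157 - 61) = 2116 - 2*(-61)/(-218) = 2116 - 2*(-61)*(-1)/218 = 2116 - 1*61/109 = 2116 - 61/109 = 230583/109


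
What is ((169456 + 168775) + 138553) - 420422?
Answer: 56362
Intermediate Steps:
((169456 + 168775) + 138553) - 420422 = (338231 + 138553) - 420422 = 476784 - 420422 = 56362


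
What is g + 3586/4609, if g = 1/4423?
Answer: 1442317/1853237 ≈ 0.77827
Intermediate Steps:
g = 1/4423 ≈ 0.00022609
g + 3586/4609 = 1/4423 + 3586/4609 = 1/4423 + 3586*(1/4609) = 1/4423 + 326/419 = 1442317/1853237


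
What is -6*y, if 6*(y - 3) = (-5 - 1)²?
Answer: -54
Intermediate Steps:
y = 9 (y = 3 + (-5 - 1)²/6 = 3 + (⅙)*(-6)² = 3 + (⅙)*36 = 3 + 6 = 9)
-6*y = -6*9 = -54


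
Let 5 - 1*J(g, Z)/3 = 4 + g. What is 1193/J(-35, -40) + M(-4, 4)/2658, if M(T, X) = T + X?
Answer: 1193/108 ≈ 11.046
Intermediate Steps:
J(g, Z) = 3 - 3*g (J(g, Z) = 15 - 3*(4 + g) = 15 + (-12 - 3*g) = 3 - 3*g)
1193/J(-35, -40) + M(-4, 4)/2658 = 1193/(3 - 3*(-35)) + (-4 + 4)/2658 = 1193/(3 + 105) + 0*(1/2658) = 1193/108 + 0 = 1193/108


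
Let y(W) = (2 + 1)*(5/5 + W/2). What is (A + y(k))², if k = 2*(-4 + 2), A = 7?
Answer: 16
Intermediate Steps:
k = -4 (k = 2*(-2) = -4)
y(W) = 3 + 3*W/2 (y(W) = 3*(5*(⅕) + W*(½)) = 3*(1 + W/2) = 3 + 3*W/2)
(A + y(k))² = (7 + (3 + (3/2)*(-4)))² = (7 + (3 - 6))² = (7 - 3)² = 4² = 16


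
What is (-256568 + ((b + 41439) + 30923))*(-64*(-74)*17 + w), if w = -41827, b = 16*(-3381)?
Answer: -9218712870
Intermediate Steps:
b = -54096
(-256568 + ((b + 41439) + 30923))*(-64*(-74)*17 + w) = (-256568 + ((-54096 + 41439) + 30923))*(-64*(-74)*17 - 41827) = (-256568 + (-12657 + 30923))*(4736*17 - 41827) = (-256568 + 18266)*(80512 - 41827) = -238302*38685 = -9218712870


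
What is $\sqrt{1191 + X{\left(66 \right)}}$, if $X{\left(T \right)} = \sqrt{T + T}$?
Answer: $\sqrt{1191 + 2 \sqrt{33}} \approx 34.677$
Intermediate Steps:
$X{\left(T \right)} = \sqrt{2} \sqrt{T}$ ($X{\left(T \right)} = \sqrt{2 T} = \sqrt{2} \sqrt{T}$)
$\sqrt{1191 + X{\left(66 \right)}} = \sqrt{1191 + \sqrt{2} \sqrt{66}} = \sqrt{1191 + 2 \sqrt{33}}$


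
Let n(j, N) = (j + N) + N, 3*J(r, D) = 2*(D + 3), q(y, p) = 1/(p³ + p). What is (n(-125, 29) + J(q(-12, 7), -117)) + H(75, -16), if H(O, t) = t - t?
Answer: -143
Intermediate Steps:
H(O, t) = 0
q(y, p) = 1/(p + p³)
J(r, D) = 2 + 2*D/3 (J(r, D) = (2*(D + 3))/3 = (2*(3 + D))/3 = (6 + 2*D)/3 = 2 + 2*D/3)
n(j, N) = j + 2*N (n(j, N) = (N + j) + N = j + 2*N)
(n(-125, 29) + J(q(-12, 7), -117)) + H(75, -16) = ((-125 + 2*29) + (2 + (⅔)*(-117))) + 0 = ((-125 + 58) + (2 - 78)) + 0 = (-67 - 76) + 0 = -143 + 0 = -143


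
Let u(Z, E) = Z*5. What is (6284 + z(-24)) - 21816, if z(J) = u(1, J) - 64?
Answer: -15591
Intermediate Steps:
u(Z, E) = 5*Z
z(J) = -59 (z(J) = 5*1 - 64 = 5 - 64 = -59)
(6284 + z(-24)) - 21816 = (6284 - 59) - 21816 = 6225 - 21816 = -15591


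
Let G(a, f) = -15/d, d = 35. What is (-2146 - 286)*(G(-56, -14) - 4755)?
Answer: 80956416/7 ≈ 1.1565e+7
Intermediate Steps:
G(a, f) = -3/7 (G(a, f) = -15/35 = -15*1/35 = -3/7)
(-2146 - 286)*(G(-56, -14) - 4755) = (-2146 - 286)*(-3/7 - 4755) = -2432*(-33288/7) = 80956416/7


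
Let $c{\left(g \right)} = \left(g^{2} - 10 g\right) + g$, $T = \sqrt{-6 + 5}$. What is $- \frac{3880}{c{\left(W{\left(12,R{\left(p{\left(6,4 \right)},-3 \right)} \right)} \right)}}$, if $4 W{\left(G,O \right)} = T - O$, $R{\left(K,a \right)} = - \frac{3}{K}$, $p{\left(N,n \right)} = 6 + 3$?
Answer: $\frac{3240576}{5729} - \frac{8883648 i}{5729} \approx 565.64 - 1550.6 i$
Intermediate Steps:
$p{\left(N,n \right)} = 9$
$T = i$ ($T = \sqrt{-1} = i \approx 1.0 i$)
$W{\left(G,O \right)} = - \frac{O}{4} + \frac{i}{4}$ ($W{\left(G,O \right)} = \frac{i - O}{4} = - \frac{O}{4} + \frac{i}{4}$)
$c{\left(g \right)} = g^{2} - 9 g$
$- \frac{3880}{c{\left(W{\left(12,R{\left(p{\left(6,4 \right)},-3 \right)} \right)} \right)}} = - \frac{3880}{\left(- \frac{\left(-3\right) \frac{1}{9}}{4} + \frac{i}{4}\right) \left(-9 - \left(- \frac{i}{4} + \frac{1}{4} \left(-3\right) \frac{1}{9}\right)\right)} = - \frac{3880}{\left(\left(- \frac{1}{4}\right) \left(- \frac{1}{3}\right) + \frac{i}{4}\right) \left(-9 + \left(\left(- \frac{1}{4}\right) \left(- \frac{1}{3}\right) + \frac{i}{4}\right)\right)} = - \frac{3880}{\left(\frac{1}{12} + \frac{i}{4}\right) \left(-9 + \left(\frac{1}{12} + \frac{i}{4}\right)\right)} = - \frac{3880}{\left(\frac{1}{12} + \frac{i}{4}\right) \left(- \frac{107}{12} + \frac{i}{4}\right)} = - \frac{3880}{\left(- \frac{107}{12} + \frac{i}{4}\right) \left(\frac{1}{12} + \frac{i}{4}\right)} = - 3880 \frac{5184 \left(- \frac{107}{12} - \frac{i}{4}\right) \left(\frac{1}{12} - \frac{i}{4}\right)}{28645} = - \frac{4022784 \left(- \frac{107}{12} - \frac{i}{4}\right) \left(\frac{1}{12} - \frac{i}{4}\right)}{5729}$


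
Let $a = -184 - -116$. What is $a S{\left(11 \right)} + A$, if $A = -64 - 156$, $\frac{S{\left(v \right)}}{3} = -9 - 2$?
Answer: $2024$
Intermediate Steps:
$a = -68$ ($a = -184 + 116 = -68$)
$S{\left(v \right)} = -33$ ($S{\left(v \right)} = 3 \left(-9 - 2\right) = 3 \left(-11\right) = -33$)
$A = -220$ ($A = -64 - 156 = -220$)
$a S{\left(11 \right)} + A = \left(-68\right) \left(-33\right) - 220 = 2244 - 220 = 2024$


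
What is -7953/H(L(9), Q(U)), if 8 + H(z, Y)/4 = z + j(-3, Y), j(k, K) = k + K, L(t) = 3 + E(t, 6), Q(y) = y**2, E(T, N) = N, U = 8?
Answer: -7953/248 ≈ -32.069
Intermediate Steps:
L(t) = 9 (L(t) = 3 + 6 = 9)
j(k, K) = K + k
H(z, Y) = -44 + 4*Y + 4*z (H(z, Y) = -32 + 4*(z + (Y - 3)) = -32 + 4*(z + (-3 + Y)) = -32 + 4*(-3 + Y + z) = -32 + (-12 + 4*Y + 4*z) = -44 + 4*Y + 4*z)
-7953/H(L(9), Q(U)) = -7953/(-44 + 4*8**2 + 4*9) = -7953/(-44 + 4*64 + 36) = -7953/(-44 + 256 + 36) = -7953/248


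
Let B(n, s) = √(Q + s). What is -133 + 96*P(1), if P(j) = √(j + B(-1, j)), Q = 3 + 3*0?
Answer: -133 + 96*√3 ≈ 33.277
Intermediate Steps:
Q = 3 (Q = 3 + 0 = 3)
B(n, s) = √(3 + s)
P(j) = √(j + √(3 + j))
-133 + 96*P(1) = -133 + 96*√(1 + √(3 + 1)) = -133 + 96*√(1 + √4) = -133 + 96*√(1 + 2) = -133 + 96*√3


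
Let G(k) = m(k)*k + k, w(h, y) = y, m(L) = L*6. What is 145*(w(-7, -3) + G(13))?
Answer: 148480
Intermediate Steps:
m(L) = 6*L
G(k) = k + 6*k² (G(k) = (6*k)*k + k = 6*k² + k = k + 6*k²)
145*(w(-7, -3) + G(13)) = 145*(-3 + 13*(1 + 6*13)) = 145*(-3 + 13*(1 + 78)) = 145*(-3 + 13*79) = 145*(-3 + 1027) = 145*1024 = 148480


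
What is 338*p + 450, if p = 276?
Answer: 93738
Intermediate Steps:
338*p + 450 = 338*276 + 450 = 93288 + 450 = 93738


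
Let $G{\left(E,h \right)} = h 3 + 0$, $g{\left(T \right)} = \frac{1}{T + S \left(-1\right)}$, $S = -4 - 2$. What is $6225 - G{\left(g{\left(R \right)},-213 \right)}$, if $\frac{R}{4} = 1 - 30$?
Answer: $6864$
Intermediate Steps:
$S = -6$ ($S = -4 - 2 = -6$)
$R = -116$ ($R = 4 \left(1 - 30\right) = 4 \left(-29\right) = -116$)
$g{\left(T \right)} = \frac{1}{6 + T}$ ($g{\left(T \right)} = \frac{1}{T - -6} = \frac{1}{T + 6} = \frac{1}{6 + T}$)
$G{\left(E,h \right)} = 3 h$ ($G{\left(E,h \right)} = 3 h + 0 = 3 h$)
$6225 - G{\left(g{\left(R \right)},-213 \right)} = 6225 - 3 \left(-213\right) = 6225 - -639 = 6225 + 639 = 6864$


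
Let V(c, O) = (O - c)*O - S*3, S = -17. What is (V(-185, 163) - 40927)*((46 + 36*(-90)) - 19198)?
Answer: -354868416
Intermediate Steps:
V(c, O) = 51 + O*(O - c) (V(c, O) = (O - c)*O - (-17)*3 = O*(O - c) - 1*(-51) = O*(O - c) + 51 = 51 + O*(O - c))
(V(-185, 163) - 40927)*((46 + 36*(-90)) - 19198) = ((51 + 163² - 1*163*(-185)) - 40927)*((46 + 36*(-90)) - 19198) = ((51 + 26569 + 30155) - 40927)*((46 - 3240) - 19198) = (56775 - 40927)*(-3194 - 19198) = 15848*(-22392) = -354868416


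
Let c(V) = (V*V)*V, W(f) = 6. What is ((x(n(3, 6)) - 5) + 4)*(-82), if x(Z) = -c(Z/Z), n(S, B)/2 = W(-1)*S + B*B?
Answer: 164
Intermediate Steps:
n(S, B) = 2*B**2 + 12*S (n(S, B) = 2*(6*S + B*B) = 2*(6*S + B**2) = 2*(B**2 + 6*S) = 2*B**2 + 12*S)
c(V) = V**3 (c(V) = V**2*V = V**3)
x(Z) = -1 (x(Z) = -(Z/Z)**3 = -1*1**3 = -1*1 = -1)
((x(n(3, 6)) - 5) + 4)*(-82) = ((-1 - 5) + 4)*(-82) = (-6 + 4)*(-82) = -2*(-82) = 164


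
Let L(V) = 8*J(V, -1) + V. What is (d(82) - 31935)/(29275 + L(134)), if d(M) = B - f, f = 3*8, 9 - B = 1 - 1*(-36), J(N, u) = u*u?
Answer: -31987/29417 ≈ -1.0874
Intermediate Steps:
J(N, u) = u**2
B = -28 (B = 9 - (1 - 1*(-36)) = 9 - (1 + 36) = 9 - 1*37 = 9 - 37 = -28)
L(V) = 8 + V (L(V) = 8*(-1)**2 + V = 8*1 + V = 8 + V)
f = 24
d(M) = -52 (d(M) = -28 - 1*24 = -28 - 24 = -52)
(d(82) - 31935)/(29275 + L(134)) = (-52 - 31935)/(29275 + (8 + 134)) = -31987/(29275 + 142) = -31987/29417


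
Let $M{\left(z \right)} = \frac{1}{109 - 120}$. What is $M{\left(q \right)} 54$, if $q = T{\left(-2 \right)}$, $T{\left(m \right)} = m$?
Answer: $- \frac{54}{11} \approx -4.9091$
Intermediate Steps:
$q = -2$
$M{\left(z \right)} = - \frac{1}{11}$ ($M{\left(z \right)} = \frac{1}{-11} = - \frac{1}{11}$)
$M{\left(q \right)} 54 = \left(- \frac{1}{11}\right) 54 = - \frac{54}{11}$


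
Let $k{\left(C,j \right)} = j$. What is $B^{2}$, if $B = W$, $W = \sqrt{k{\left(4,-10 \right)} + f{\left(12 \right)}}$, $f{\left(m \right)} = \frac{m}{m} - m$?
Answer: $-21$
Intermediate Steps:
$f{\left(m \right)} = 1 - m$
$W = i \sqrt{21}$ ($W = \sqrt{-10 + \left(1 - 12\right)} = \sqrt{-10 - 11} = \sqrt{-21} = i \sqrt{21} \approx 4.5826 i$)
$B = i \sqrt{21} \approx 4.5826 i$
$B^{2} = \left(i \sqrt{21}\right)^{2} = -21$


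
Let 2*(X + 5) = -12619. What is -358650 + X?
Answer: -729929/2 ≈ -3.6496e+5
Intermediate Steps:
X = -12629/2 (X = -5 + (½)*(-12619) = -5 - 12619/2 = -12629/2 ≈ -6314.5)
-358650 + X = -358650 - 12629/2 = -729929/2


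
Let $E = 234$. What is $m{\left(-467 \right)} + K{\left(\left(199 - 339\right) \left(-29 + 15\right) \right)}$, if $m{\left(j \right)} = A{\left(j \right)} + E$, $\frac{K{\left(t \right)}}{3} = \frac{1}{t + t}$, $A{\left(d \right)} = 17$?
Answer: $\frac{983923}{3920} \approx 251.0$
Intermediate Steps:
$K{\left(t \right)} = \frac{3}{2 t}$ ($K{\left(t \right)} = \frac{3}{t + t} = \frac{3}{2 t}$)
$m{\left(j \right)} = 251$ ($m{\left(j \right)} = 17 + 234 = 251$)
$m{\left(-467 \right)} + K{\left(\left(199 - 339\right) \left(-29 + 15\right) \right)} = 251 + \frac{3}{2 \left(199 - 339\right) \left(-29 + 15\right)} = 251 + \frac{3}{2 \left(\left(-140\right) \left(-14\right)\right)} = 251 + \frac{3}{2 \cdot 1960} = 251 + \frac{3}{2} \cdot \frac{1}{1960} = 251 + \frac{3}{3920} = \frac{983923}{3920}$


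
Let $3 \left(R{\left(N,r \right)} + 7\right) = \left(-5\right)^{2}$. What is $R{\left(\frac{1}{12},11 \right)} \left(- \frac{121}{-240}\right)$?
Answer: $\frac{121}{180} \approx 0.67222$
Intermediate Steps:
$R{\left(N,r \right)} = \frac{4}{3}$ ($R{\left(N,r \right)} = -7 + \frac{\left(-5\right)^{2}}{3} = -7 + \frac{1}{3} \cdot 25 = -7 + \frac{25}{3} = \frac{4}{3}$)
$R{\left(\frac{1}{12},11 \right)} \left(- \frac{121}{-240}\right) = \frac{4 \left(- \frac{121}{-240}\right)}{3} = \frac{4 \left(\left(-121\right) \left(- \frac{1}{240}\right)\right)}{3} = \frac{4}{3} \cdot \frac{121}{240} = \frac{121}{180}$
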